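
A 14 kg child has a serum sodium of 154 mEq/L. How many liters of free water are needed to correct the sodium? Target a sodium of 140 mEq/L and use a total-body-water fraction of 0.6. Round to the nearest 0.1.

0.8 L

TBW = 0.6 · 14 = 8.4 L
Free water deficit = TBW · (Na/140 − 1)
= 8.4 · (154/140 − 1)
= 8.4 · 0.1
= 0.84 L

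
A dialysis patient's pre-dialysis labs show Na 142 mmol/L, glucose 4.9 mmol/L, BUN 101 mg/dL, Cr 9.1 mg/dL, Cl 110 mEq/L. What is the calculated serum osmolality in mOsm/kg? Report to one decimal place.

Calculated osmolality = 2·Na + glucose + BUN/2.8
= 2·142 + 4.9 + 101/2.8
= 284 + 4.90 + 36.07
= 324.97 mOsm/kg

325.0 mOsm/kg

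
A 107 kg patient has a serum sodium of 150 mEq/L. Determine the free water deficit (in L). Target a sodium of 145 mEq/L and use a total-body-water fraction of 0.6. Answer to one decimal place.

2.2 L

TBW = 0.6 · 107 = 64.2 L
Free water deficit = TBW · (Na/145 − 1)
= 64.2 · (150/145 − 1)
= 64.2 · 0.0345
= 2.21 L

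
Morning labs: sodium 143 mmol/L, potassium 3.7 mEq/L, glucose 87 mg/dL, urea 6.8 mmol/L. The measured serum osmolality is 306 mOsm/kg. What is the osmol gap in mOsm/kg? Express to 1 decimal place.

Calculated osmolality = 2·Na + glucose/18 + urea
= 2·143 + 87/18 + 6.8
= 286 + 4.83 + 6.80
= 297.63 mOsm/kg ≈ 297.6 mOsm/kg
Osmolar gap = measured − calculated = 306 − 297.6 = 8.4 mOsm/kg

8.4 mOsm/kg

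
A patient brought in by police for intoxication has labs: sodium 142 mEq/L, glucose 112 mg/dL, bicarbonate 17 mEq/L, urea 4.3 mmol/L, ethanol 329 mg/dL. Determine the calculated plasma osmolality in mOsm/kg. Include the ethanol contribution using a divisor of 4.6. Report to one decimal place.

Calculated osmolality = 2·Na + glucose/18 + urea + ethanol/4.6
= 2·142 + 112/18 + 4.3 + 329/4.6
= 284 + 6.22 + 4.30 + 71.52
= 366.04 mOsm/kg

366.0 mOsm/kg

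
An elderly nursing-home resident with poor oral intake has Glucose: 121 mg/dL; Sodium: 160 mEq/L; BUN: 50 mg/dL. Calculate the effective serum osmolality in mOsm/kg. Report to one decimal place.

326.7 mOsm/kg

Effective osmolality excludes urea (freely permeant across cell membranes):
2·Na + glucose/18
= 2·160 + 121/18
= 320 + 6.72
= 326.72 mOsm/kg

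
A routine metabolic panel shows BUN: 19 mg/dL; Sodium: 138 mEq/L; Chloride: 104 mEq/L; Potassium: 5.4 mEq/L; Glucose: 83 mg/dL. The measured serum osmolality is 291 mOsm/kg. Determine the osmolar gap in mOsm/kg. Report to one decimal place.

Calculated osmolality = 2·Na + glucose/18 + BUN/2.8
= 2·138 + 83/18 + 19/2.8
= 276 + 4.61 + 6.79
= 287.4 mOsm/kg ≈ 287.4 mOsm/kg
Osmolar gap = measured − calculated = 291 − 287.4 = 3.6 mOsm/kg

3.6 mOsm/kg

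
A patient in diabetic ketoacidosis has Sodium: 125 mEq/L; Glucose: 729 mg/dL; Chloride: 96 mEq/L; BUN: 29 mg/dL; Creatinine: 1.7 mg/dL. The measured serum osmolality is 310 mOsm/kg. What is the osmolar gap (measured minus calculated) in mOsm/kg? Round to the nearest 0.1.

Calculated osmolality = 2·Na + glucose/18 + BUN/2.8
= 2·125 + 729/18 + 29/2.8
= 250 + 40.50 + 10.36
= 300.86 mOsm/kg ≈ 300.9 mOsm/kg
Osmolar gap = measured − calculated = 310 − 300.9 = 9.1 mOsm/kg

9.1 mOsm/kg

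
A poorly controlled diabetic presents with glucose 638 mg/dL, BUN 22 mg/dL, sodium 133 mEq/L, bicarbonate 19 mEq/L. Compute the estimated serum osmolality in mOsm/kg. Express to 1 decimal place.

309.3 mOsm/kg

Calculated osmolality = 2·Na + glucose/18 + BUN/2.8
= 2·133 + 638/18 + 22/2.8
= 266 + 35.44 + 7.86
= 309.3 mOsm/kg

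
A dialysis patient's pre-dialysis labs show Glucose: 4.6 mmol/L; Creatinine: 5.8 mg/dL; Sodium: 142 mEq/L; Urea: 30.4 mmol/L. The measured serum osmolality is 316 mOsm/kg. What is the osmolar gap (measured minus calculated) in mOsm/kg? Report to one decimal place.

Calculated osmolality = 2·Na + glucose + urea
= 2·142 + 4.6 + 30.4
= 284 + 4.60 + 30.40
= 319 mOsm/kg ≈ 319.0 mOsm/kg
Osmolar gap = measured − calculated = 316 − 319.0 = -3.0 mOsm/kg

-3.0 mOsm/kg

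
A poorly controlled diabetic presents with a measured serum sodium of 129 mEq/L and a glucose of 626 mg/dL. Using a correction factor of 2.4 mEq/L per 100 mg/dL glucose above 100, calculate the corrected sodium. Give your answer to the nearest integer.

Corrected Na = measured Na + 2.4 · (glucose − 100)/100
= 129 + 2.4 · (626 − 100)/100
= 129 + 12.6
= 141.6 mEq/L

142 mEq/L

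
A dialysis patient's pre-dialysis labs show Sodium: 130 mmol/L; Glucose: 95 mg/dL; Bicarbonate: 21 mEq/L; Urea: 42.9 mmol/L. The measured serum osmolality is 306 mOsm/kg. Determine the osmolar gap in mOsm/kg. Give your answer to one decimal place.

Calculated osmolality = 2·Na + glucose/18 + urea
= 2·130 + 95/18 + 42.9
= 260 + 5.28 + 42.90
= 308.18 mOsm/kg ≈ 308.2 mOsm/kg
Osmolar gap = measured − calculated = 306 − 308.2 = -2.2 mOsm/kg

-2.2 mOsm/kg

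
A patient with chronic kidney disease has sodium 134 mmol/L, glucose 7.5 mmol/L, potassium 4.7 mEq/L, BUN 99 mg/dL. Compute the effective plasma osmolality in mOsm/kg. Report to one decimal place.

Effective osmolality excludes urea (freely permeant across cell membranes):
2·Na + glucose
= 2·134 + 7.5
= 268 + 7.5
= 275.5 mOsm/kg

275.5 mOsm/kg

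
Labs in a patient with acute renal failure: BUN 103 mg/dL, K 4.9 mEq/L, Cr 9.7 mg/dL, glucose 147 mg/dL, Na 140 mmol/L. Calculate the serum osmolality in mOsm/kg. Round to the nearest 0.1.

Calculated osmolality = 2·Na + glucose/18 + BUN/2.8
= 2·140 + 147/18 + 103/2.8
= 280 + 8.17 + 36.79
= 324.96 mOsm/kg

325.0 mOsm/kg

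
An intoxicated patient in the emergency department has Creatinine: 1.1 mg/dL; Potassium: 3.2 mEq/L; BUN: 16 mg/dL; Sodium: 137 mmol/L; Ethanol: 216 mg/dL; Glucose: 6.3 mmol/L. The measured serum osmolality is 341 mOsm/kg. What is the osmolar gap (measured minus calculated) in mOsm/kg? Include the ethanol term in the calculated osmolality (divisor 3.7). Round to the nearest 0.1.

Calculated osmolality = 2·Na + glucose + BUN/2.8 + ethanol/3.7
= 2·137 + 6.3 + 16/2.8 + 216/3.7
= 274 + 6.30 + 5.71 + 58.38
= 344.39 mOsm/kg ≈ 344.4 mOsm/kg
Osmolar gap = measured − calculated = 341 − 344.4 = -3.4 mOsm/kg

-3.4 mOsm/kg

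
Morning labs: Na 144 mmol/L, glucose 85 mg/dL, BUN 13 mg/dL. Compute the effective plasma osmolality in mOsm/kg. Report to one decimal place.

Effective osmolality excludes urea (freely permeant across cell membranes):
2·Na + glucose/18
= 2·144 + 85/18
= 288 + 4.72
= 292.72 mOsm/kg

292.7 mOsm/kg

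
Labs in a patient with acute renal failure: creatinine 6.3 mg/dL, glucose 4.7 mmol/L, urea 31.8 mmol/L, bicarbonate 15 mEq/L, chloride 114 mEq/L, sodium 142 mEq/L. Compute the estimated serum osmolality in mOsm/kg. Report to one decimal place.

320.5 mOsm/kg

Calculated osmolality = 2·Na + glucose + urea
= 2·142 + 4.7 + 31.8
= 284 + 4.70 + 31.80
= 320.5 mOsm/kg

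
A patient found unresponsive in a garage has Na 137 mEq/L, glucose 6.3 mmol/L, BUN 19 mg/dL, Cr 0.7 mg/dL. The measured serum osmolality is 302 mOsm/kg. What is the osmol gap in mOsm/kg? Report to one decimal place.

14.9 mOsm/kg

Calculated osmolality = 2·Na + glucose + BUN/2.8
= 2·137 + 6.3 + 19/2.8
= 274 + 6.30 + 6.79
= 287.09 mOsm/kg ≈ 287.1 mOsm/kg
Osmolar gap = measured − calculated = 302 − 287.1 = 14.9 mOsm/kg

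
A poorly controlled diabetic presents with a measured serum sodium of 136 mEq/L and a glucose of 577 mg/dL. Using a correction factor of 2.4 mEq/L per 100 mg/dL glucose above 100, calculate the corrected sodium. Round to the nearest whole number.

147 mEq/L

Corrected Na = measured Na + 2.4 · (glucose − 100)/100
= 136 + 2.4 · (577 − 100)/100
= 136 + 11.4
= 147.4 mEq/L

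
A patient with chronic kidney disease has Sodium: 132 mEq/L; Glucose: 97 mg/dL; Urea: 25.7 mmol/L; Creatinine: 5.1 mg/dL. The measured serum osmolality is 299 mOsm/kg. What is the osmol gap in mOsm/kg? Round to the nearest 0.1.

3.9 mOsm/kg

Calculated osmolality = 2·Na + glucose/18 + urea
= 2·132 + 97/18 + 25.7
= 264 + 5.39 + 25.70
= 295.09 mOsm/kg ≈ 295.1 mOsm/kg
Osmolar gap = measured − calculated = 299 − 295.1 = 3.9 mOsm/kg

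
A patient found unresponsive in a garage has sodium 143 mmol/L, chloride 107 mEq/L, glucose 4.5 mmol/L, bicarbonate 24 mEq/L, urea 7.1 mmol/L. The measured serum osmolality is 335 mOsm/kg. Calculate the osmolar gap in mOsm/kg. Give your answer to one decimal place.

Calculated osmolality = 2·Na + glucose + urea
= 2·143 + 4.5 + 7.1
= 286 + 4.50 + 7.10
= 297.6 mOsm/kg ≈ 297.6 mOsm/kg
Osmolar gap = measured − calculated = 335 − 297.6 = 37.4 mOsm/kg

37.4 mOsm/kg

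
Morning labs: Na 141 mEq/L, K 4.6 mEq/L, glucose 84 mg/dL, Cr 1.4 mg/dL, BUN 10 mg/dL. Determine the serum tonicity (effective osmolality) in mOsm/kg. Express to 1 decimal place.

286.7 mOsm/kg

Effective osmolality excludes urea (freely permeant across cell membranes):
2·Na + glucose/18
= 2·141 + 84/18
= 282 + 4.67
= 286.67 mOsm/kg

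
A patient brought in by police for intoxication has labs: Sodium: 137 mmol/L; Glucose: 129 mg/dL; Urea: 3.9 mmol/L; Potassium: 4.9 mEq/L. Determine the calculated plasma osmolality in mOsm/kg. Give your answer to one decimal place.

Calculated osmolality = 2·Na + glucose/18 + urea
= 2·137 + 129/18 + 3.9
= 274 + 7.17 + 3.90
= 285.07 mOsm/kg

285.1 mOsm/kg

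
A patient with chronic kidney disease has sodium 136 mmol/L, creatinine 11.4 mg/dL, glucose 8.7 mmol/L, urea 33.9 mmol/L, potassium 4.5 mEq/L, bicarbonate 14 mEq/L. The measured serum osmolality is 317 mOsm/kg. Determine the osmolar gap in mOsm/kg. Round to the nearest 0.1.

2.4 mOsm/kg

Calculated osmolality = 2·Na + glucose + urea
= 2·136 + 8.7 + 33.9
= 272 + 8.70 + 33.90
= 314.6 mOsm/kg ≈ 314.6 mOsm/kg
Osmolar gap = measured − calculated = 317 − 314.6 = 2.4 mOsm/kg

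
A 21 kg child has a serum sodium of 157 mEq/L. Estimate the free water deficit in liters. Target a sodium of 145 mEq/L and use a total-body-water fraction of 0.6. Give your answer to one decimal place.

TBW = 0.6 · 21 = 12.6 L
Free water deficit = TBW · (Na/145 − 1)
= 12.6 · (157/145 − 1)
= 12.6 · 0.0828
= 1.04 L

1.0 L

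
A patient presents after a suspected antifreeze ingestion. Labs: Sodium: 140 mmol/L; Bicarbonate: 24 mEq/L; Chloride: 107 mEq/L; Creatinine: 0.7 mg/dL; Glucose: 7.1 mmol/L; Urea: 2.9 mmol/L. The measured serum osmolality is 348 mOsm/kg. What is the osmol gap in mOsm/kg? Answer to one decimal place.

58.0 mOsm/kg

Calculated osmolality = 2·Na + glucose + urea
= 2·140 + 7.1 + 2.9
= 280 + 7.10 + 2.90
= 290 mOsm/kg ≈ 290.0 mOsm/kg
Osmolar gap = measured − calculated = 348 − 290.0 = 58.0 mOsm/kg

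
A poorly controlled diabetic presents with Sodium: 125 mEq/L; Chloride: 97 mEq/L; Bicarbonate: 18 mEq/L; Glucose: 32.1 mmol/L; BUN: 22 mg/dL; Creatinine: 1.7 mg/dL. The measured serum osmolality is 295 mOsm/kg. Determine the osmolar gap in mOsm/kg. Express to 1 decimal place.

Calculated osmolality = 2·Na + glucose + BUN/2.8
= 2·125 + 32.1 + 22/2.8
= 250 + 32.10 + 7.86
= 289.96 mOsm/kg ≈ 290.0 mOsm/kg
Osmolar gap = measured − calculated = 295 − 290.0 = 5.0 mOsm/kg

5.0 mOsm/kg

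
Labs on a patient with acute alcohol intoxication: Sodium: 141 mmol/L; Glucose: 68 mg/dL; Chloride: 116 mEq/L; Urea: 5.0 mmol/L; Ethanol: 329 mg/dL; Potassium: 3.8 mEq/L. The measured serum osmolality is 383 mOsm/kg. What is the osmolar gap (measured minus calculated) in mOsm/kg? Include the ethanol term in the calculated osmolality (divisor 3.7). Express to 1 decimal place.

Calculated osmolality = 2·Na + glucose/18 + urea + ethanol/3.7
= 2·141 + 68/18 + 5 + 329/3.7
= 282 + 3.78 + 5 + 88.92
= 379.7 mOsm/kg ≈ 379.7 mOsm/kg
Osmolar gap = measured − calculated = 383 − 379.7 = 3.3 mOsm/kg

3.3 mOsm/kg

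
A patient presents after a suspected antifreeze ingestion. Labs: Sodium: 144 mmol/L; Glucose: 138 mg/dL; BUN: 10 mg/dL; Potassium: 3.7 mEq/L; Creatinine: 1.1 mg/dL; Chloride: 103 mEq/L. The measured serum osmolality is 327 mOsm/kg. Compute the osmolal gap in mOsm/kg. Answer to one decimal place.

Calculated osmolality = 2·Na + glucose/18 + BUN/2.8
= 2·144 + 138/18 + 10/2.8
= 288 + 7.67 + 3.57
= 299.24 mOsm/kg ≈ 299.2 mOsm/kg
Osmolar gap = measured − calculated = 327 − 299.2 = 27.8 mOsm/kg

27.8 mOsm/kg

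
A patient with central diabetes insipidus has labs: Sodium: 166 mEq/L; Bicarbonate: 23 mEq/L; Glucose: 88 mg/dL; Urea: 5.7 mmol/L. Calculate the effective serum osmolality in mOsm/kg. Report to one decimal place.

Effective osmolality excludes urea (freely permeant across cell membranes):
2·Na + glucose/18
= 2·166 + 88/18
= 332 + 4.89
= 336.89 mOsm/kg

336.9 mOsm/kg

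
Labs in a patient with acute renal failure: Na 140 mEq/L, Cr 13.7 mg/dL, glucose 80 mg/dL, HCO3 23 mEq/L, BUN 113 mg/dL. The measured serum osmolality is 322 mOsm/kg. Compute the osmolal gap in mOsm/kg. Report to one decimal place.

-2.8 mOsm/kg

Calculated osmolality = 2·Na + glucose/18 + BUN/2.8
= 2·140 + 80/18 + 113/2.8
= 280 + 4.44 + 40.36
= 324.8 mOsm/kg ≈ 324.8 mOsm/kg
Osmolar gap = measured − calculated = 322 − 324.8 = -2.8 mOsm/kg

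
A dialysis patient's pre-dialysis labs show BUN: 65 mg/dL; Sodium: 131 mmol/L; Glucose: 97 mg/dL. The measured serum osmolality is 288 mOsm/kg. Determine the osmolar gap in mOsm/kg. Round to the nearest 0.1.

Calculated osmolality = 2·Na + glucose/18 + BUN/2.8
= 2·131 + 97/18 + 65/2.8
= 262 + 5.39 + 23.21
= 290.6 mOsm/kg ≈ 290.6 mOsm/kg
Osmolar gap = measured − calculated = 288 − 290.6 = -2.6 mOsm/kg

-2.6 mOsm/kg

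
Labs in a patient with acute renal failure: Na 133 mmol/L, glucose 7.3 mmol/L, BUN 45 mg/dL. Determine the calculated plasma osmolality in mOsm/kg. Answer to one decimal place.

289.4 mOsm/kg

Calculated osmolality = 2·Na + glucose + BUN/2.8
= 2·133 + 7.3 + 45/2.8
= 266 + 7.30 + 16.07
= 289.37 mOsm/kg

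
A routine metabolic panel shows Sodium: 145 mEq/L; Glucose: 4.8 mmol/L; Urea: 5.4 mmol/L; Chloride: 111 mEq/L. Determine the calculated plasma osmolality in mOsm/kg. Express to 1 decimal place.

300.2 mOsm/kg

Calculated osmolality = 2·Na + glucose + urea
= 2·145 + 4.8 + 5.4
= 290 + 4.80 + 5.40
= 300.2 mOsm/kg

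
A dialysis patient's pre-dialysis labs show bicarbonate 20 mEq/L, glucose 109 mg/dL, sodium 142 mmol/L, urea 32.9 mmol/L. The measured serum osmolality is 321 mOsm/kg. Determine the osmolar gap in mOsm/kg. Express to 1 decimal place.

Calculated osmolality = 2·Na + glucose/18 + urea
= 2·142 + 109/18 + 32.9
= 284 + 6.06 + 32.90
= 322.96 mOsm/kg ≈ 323.0 mOsm/kg
Osmolar gap = measured − calculated = 321 − 323.0 = -2.0 mOsm/kg

-2.0 mOsm/kg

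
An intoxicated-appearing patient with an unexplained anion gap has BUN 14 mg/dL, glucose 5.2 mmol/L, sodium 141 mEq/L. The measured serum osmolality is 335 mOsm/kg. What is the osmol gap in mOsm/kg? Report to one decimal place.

Calculated osmolality = 2·Na + glucose + BUN/2.8
= 2·141 + 5.2 + 14/2.8
= 282 + 5.20 + 5
= 292.2 mOsm/kg ≈ 292.2 mOsm/kg
Osmolar gap = measured − calculated = 335 − 292.2 = 42.8 mOsm/kg

42.8 mOsm/kg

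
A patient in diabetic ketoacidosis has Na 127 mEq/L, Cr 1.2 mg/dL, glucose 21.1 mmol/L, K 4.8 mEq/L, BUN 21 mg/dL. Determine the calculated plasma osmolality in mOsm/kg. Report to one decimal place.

Calculated osmolality = 2·Na + glucose + BUN/2.8
= 2·127 + 21.1 + 21/2.8
= 254 + 21.10 + 7.50
= 282.6 mOsm/kg

282.6 mOsm/kg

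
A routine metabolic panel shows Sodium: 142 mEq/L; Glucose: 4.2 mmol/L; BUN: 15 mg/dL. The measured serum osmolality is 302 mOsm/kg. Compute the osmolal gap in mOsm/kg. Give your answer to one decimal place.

Calculated osmolality = 2·Na + glucose + BUN/2.8
= 2·142 + 4.2 + 15/2.8
= 284 + 4.20 + 5.36
= 293.56 mOsm/kg ≈ 293.6 mOsm/kg
Osmolar gap = measured − calculated = 302 − 293.6 = 8.4 mOsm/kg

8.4 mOsm/kg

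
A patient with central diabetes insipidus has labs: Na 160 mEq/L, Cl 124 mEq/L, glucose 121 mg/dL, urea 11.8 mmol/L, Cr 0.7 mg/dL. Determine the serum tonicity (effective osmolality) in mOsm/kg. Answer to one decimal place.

Effective osmolality excludes urea (freely permeant across cell membranes):
2·Na + glucose/18
= 2·160 + 121/18
= 320 + 6.72
= 326.72 mOsm/kg

326.7 mOsm/kg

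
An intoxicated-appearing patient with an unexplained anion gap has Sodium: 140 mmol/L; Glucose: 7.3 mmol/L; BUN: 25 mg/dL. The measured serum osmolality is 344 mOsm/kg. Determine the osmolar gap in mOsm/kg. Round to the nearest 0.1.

Calculated osmolality = 2·Na + glucose + BUN/2.8
= 2·140 + 7.3 + 25/2.8
= 280 + 7.30 + 8.93
= 296.23 mOsm/kg ≈ 296.2 mOsm/kg
Osmolar gap = measured − calculated = 344 − 296.2 = 47.8 mOsm/kg

47.8 mOsm/kg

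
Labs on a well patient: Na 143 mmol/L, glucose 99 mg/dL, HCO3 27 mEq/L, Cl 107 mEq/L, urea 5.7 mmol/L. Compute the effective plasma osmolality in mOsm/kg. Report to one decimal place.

291.5 mOsm/kg

Effective osmolality excludes urea (freely permeant across cell membranes):
2·Na + glucose/18
= 2·143 + 99/18
= 286 + 5.5
= 291.5 mOsm/kg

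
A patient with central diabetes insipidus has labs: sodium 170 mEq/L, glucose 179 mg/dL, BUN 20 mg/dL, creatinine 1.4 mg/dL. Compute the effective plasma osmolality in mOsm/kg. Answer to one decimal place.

Effective osmolality excludes urea (freely permeant across cell membranes):
2·Na + glucose/18
= 2·170 + 179/18
= 340 + 9.94
= 349.94 mOsm/kg

349.9 mOsm/kg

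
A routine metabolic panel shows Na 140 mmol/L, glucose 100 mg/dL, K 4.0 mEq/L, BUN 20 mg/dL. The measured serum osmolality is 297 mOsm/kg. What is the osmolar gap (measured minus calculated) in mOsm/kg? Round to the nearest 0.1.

Calculated osmolality = 2·Na + glucose/18 + BUN/2.8
= 2·140 + 100/18 + 20/2.8
= 280 + 5.56 + 7.14
= 292.7 mOsm/kg ≈ 292.7 mOsm/kg
Osmolar gap = measured − calculated = 297 − 292.7 = 4.3 mOsm/kg

4.3 mOsm/kg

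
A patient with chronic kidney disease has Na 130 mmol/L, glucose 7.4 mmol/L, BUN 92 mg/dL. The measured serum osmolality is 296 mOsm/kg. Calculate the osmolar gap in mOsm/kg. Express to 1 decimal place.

-4.3 mOsm/kg

Calculated osmolality = 2·Na + glucose + BUN/2.8
= 2·130 + 7.4 + 92/2.8
= 260 + 7.40 + 32.86
= 300.26 mOsm/kg ≈ 300.3 mOsm/kg
Osmolar gap = measured − calculated = 296 − 300.3 = -4.3 mOsm/kg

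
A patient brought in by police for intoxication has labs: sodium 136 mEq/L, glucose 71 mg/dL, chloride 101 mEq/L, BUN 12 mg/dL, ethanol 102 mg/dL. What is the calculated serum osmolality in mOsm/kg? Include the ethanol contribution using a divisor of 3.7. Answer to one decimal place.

Calculated osmolality = 2·Na + glucose/18 + BUN/2.8 + ethanol/3.7
= 2·136 + 71/18 + 12/2.8 + 102/3.7
= 272 + 3.94 + 4.29 + 27.57
= 307.8 mOsm/kg

307.8 mOsm/kg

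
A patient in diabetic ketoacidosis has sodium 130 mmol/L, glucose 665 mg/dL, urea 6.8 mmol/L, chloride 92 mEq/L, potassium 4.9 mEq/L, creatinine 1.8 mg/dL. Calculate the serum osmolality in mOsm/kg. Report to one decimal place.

303.7 mOsm/kg

Calculated osmolality = 2·Na + glucose/18 + urea
= 2·130 + 665/18 + 6.8
= 260 + 36.94 + 6.80
= 303.74 mOsm/kg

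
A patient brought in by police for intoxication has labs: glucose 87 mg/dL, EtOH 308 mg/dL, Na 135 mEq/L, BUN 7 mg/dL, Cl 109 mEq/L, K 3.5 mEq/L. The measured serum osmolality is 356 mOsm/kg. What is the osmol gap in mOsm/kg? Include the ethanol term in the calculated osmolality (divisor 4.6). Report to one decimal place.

Calculated osmolality = 2·Na + glucose/18 + BUN/2.8 + ethanol/4.6
= 2·135 + 87/18 + 7/2.8 + 308/4.6
= 270 + 4.83 + 2.50 + 66.96
= 344.29 mOsm/kg ≈ 344.3 mOsm/kg
Osmolar gap = measured − calculated = 356 − 344.3 = 11.7 mOsm/kg

11.7 mOsm/kg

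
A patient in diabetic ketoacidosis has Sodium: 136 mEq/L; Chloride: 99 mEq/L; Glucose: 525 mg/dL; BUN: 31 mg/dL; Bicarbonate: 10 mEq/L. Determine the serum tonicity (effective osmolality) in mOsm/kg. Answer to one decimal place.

301.2 mOsm/kg

Effective osmolality excludes urea (freely permeant across cell membranes):
2·Na + glucose/18
= 2·136 + 525/18
= 272 + 29.17
= 301.17 mOsm/kg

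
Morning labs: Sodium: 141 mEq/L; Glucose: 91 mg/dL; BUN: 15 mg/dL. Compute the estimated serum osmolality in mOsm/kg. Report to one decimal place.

Calculated osmolality = 2·Na + glucose/18 + BUN/2.8
= 2·141 + 91/18 + 15/2.8
= 282 + 5.06 + 5.36
= 292.42 mOsm/kg

292.4 mOsm/kg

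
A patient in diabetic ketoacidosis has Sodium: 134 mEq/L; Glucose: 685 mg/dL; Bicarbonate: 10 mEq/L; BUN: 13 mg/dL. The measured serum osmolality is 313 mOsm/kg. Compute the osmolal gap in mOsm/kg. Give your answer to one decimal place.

2.3 mOsm/kg

Calculated osmolality = 2·Na + glucose/18 + BUN/2.8
= 2·134 + 685/18 + 13/2.8
= 268 + 38.06 + 4.64
= 310.7 mOsm/kg ≈ 310.7 mOsm/kg
Osmolar gap = measured − calculated = 313 − 310.7 = 2.3 mOsm/kg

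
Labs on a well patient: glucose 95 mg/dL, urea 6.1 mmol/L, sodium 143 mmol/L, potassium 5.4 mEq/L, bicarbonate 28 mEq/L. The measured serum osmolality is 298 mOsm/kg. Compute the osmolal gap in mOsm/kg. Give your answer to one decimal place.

0.6 mOsm/kg

Calculated osmolality = 2·Na + glucose/18 + urea
= 2·143 + 95/18 + 6.1
= 286 + 5.28 + 6.10
= 297.38 mOsm/kg ≈ 297.4 mOsm/kg
Osmolar gap = measured − calculated = 298 − 297.4 = 0.6 mOsm/kg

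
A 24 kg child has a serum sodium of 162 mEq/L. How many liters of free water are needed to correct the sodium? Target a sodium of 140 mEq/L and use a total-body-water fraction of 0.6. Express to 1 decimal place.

TBW = 0.6 · 24 = 14.4 L
Free water deficit = TBW · (Na/140 − 1)
= 14.4 · (162/140 − 1)
= 14.4 · 0.1571
= 2.26 L

2.3 L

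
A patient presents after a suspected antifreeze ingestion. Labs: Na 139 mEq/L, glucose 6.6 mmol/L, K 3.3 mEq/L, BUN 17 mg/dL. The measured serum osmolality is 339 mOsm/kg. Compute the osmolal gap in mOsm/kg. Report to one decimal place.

48.3 mOsm/kg

Calculated osmolality = 2·Na + glucose + BUN/2.8
= 2·139 + 6.6 + 17/2.8
= 278 + 6.60 + 6.07
= 290.67 mOsm/kg ≈ 290.7 mOsm/kg
Osmolar gap = measured − calculated = 339 − 290.7 = 48.3 mOsm/kg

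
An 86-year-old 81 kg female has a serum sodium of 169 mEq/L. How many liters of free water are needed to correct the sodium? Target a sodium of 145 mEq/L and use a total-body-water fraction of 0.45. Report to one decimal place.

6.0 L

TBW = 0.45 · 81 = 36.45 L
Free water deficit = TBW · (Na/145 − 1)
= 36.45 · (169/145 − 1)
= 36.45 · 0.1655
= 6.03 L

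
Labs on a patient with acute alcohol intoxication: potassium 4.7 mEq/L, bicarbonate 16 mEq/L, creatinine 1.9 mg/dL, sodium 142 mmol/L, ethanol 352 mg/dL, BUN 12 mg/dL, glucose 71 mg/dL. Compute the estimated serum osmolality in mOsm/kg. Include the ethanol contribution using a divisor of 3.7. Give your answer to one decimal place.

Calculated osmolality = 2·Na + glucose/18 + BUN/2.8 + ethanol/3.7
= 2·142 + 71/18 + 12/2.8 + 352/3.7
= 284 + 3.94 + 4.29 + 95.14
= 387.37 mOsm/kg

387.4 mOsm/kg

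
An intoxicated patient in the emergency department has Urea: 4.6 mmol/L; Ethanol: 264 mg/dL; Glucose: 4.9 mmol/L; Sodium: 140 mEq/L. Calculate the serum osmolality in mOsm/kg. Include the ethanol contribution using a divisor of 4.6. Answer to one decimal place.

346.9 mOsm/kg

Calculated osmolality = 2·Na + glucose + urea + ethanol/4.6
= 2·140 + 4.9 + 4.6 + 264/4.6
= 280 + 4.90 + 4.60 + 57.39
= 346.89 mOsm/kg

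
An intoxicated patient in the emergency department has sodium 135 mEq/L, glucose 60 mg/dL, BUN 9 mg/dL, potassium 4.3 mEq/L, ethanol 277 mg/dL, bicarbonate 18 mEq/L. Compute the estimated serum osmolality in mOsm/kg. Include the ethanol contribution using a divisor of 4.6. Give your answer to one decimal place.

336.8 mOsm/kg

Calculated osmolality = 2·Na + glucose/18 + BUN/2.8 + ethanol/4.6
= 2·135 + 60/18 + 9/2.8 + 277/4.6
= 270 + 3.33 + 3.21 + 60.22
= 336.76 mOsm/kg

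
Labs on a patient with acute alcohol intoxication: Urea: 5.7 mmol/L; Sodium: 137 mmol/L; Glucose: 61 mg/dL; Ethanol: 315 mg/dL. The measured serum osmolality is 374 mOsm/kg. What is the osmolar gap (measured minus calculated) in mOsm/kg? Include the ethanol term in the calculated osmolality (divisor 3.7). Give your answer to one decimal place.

5.8 mOsm/kg

Calculated osmolality = 2·Na + glucose/18 + urea + ethanol/3.7
= 2·137 + 61/18 + 5.7 + 315/3.7
= 274 + 3.39 + 5.70 + 85.14
= 368.23 mOsm/kg ≈ 368.2 mOsm/kg
Osmolar gap = measured − calculated = 374 − 368.2 = 5.8 mOsm/kg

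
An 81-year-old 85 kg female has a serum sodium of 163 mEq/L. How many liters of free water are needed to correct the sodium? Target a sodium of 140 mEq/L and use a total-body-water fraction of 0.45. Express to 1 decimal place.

6.3 L

TBW = 0.45 · 85 = 38.25 L
Free water deficit = TBW · (Na/140 − 1)
= 38.25 · (163/140 − 1)
= 38.25 · 0.1643
= 6.28 L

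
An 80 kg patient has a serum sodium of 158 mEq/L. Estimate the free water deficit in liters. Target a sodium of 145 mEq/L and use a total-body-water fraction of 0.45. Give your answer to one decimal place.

3.2 L

TBW = 0.45 · 80 = 36 L
Free water deficit = TBW · (Na/145 − 1)
= 36 · (158/145 − 1)
= 36 · 0.0897
= 3.23 L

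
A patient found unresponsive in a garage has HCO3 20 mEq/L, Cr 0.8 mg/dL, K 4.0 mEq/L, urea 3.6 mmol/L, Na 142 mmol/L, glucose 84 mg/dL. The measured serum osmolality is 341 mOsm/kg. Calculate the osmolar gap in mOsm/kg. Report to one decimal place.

Calculated osmolality = 2·Na + glucose/18 + urea
= 2·142 + 84/18 + 3.6
= 284 + 4.67 + 3.60
= 292.27 mOsm/kg ≈ 292.3 mOsm/kg
Osmolar gap = measured − calculated = 341 − 292.3 = 48.7 mOsm/kg

48.7 mOsm/kg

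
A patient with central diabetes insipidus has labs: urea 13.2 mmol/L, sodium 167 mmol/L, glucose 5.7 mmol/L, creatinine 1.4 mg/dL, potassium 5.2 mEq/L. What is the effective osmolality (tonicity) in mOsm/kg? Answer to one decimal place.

Effective osmolality excludes urea (freely permeant across cell membranes):
2·Na + glucose
= 2·167 + 5.7
= 334 + 5.7
= 339.7 mOsm/kg

339.7 mOsm/kg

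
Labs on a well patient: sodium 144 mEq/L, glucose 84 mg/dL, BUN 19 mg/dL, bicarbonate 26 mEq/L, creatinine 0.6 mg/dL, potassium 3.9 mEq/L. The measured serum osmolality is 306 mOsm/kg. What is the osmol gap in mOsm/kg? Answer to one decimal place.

6.5 mOsm/kg

Calculated osmolality = 2·Na + glucose/18 + BUN/2.8
= 2·144 + 84/18 + 19/2.8
= 288 + 4.67 + 6.79
= 299.46 mOsm/kg ≈ 299.5 mOsm/kg
Osmolar gap = measured − calculated = 306 − 299.5 = 6.5 mOsm/kg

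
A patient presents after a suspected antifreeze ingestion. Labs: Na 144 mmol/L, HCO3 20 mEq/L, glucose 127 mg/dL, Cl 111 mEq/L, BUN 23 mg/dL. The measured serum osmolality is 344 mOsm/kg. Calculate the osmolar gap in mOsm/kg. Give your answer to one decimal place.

Calculated osmolality = 2·Na + glucose/18 + BUN/2.8
= 2·144 + 127/18 + 23/2.8
= 288 + 7.06 + 8.21
= 303.27 mOsm/kg ≈ 303.3 mOsm/kg
Osmolar gap = measured − calculated = 344 − 303.3 = 40.7 mOsm/kg

40.7 mOsm/kg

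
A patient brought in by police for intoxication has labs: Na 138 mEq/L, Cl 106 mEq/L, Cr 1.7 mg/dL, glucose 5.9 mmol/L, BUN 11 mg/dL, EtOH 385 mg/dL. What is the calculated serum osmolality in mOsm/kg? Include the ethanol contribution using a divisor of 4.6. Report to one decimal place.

Calculated osmolality = 2·Na + glucose + BUN/2.8 + ethanol/4.6
= 2·138 + 5.9 + 11/2.8 + 385/4.6
= 276 + 5.90 + 3.93 + 83.70
= 369.53 mOsm/kg

369.5 mOsm/kg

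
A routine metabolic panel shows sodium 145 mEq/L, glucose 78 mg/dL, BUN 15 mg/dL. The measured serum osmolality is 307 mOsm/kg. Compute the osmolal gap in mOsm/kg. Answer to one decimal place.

Calculated osmolality = 2·Na + glucose/18 + BUN/2.8
= 2·145 + 78/18 + 15/2.8
= 290 + 4.33 + 5.36
= 299.69 mOsm/kg ≈ 299.7 mOsm/kg
Osmolar gap = measured − calculated = 307 − 299.7 = 7.3 mOsm/kg

7.3 mOsm/kg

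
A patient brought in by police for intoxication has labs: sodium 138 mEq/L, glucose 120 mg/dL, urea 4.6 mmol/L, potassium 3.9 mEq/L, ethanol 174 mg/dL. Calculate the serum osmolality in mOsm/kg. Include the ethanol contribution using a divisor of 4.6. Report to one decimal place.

Calculated osmolality = 2·Na + glucose/18 + urea + ethanol/4.6
= 2·138 + 120/18 + 4.6 + 174/4.6
= 276 + 6.67 + 4.60 + 37.83
= 325.1 mOsm/kg

325.1 mOsm/kg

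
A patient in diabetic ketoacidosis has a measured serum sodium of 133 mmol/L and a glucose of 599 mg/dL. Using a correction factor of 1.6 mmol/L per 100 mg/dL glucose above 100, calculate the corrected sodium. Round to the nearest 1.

Corrected Na = measured Na + 1.6 · (glucose − 100)/100
= 133 + 1.6 · (599 − 100)/100
= 133 + 8
= 141 mmol/L

141 mmol/L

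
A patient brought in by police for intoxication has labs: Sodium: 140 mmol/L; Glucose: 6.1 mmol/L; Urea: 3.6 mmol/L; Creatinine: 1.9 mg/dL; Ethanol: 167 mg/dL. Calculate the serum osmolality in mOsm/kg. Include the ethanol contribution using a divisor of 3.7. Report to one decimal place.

334.8 mOsm/kg

Calculated osmolality = 2·Na + glucose + urea + ethanol/3.7
= 2·140 + 6.1 + 3.6 + 167/3.7
= 280 + 6.10 + 3.60 + 45.14
= 334.84 mOsm/kg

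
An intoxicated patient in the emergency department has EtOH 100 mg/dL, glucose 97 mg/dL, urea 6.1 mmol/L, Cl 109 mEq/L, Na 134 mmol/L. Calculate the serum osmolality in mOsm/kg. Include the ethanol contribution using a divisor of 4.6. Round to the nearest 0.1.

301.2 mOsm/kg

Calculated osmolality = 2·Na + glucose/18 + urea + ethanol/4.6
= 2·134 + 97/18 + 6.1 + 100/4.6
= 268 + 5.39 + 6.10 + 21.74
= 301.23 mOsm/kg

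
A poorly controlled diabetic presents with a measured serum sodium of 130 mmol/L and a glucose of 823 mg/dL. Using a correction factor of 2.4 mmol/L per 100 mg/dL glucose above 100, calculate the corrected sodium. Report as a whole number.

147 mmol/L

Corrected Na = measured Na + 2.4 · (glucose − 100)/100
= 130 + 2.4 · (823 − 100)/100
= 130 + 17.4
= 147.4 mmol/L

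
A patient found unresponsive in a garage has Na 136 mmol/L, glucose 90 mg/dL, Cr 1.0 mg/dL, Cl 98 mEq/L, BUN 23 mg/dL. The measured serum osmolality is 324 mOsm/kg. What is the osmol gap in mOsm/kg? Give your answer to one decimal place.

Calculated osmolality = 2·Na + glucose/18 + BUN/2.8
= 2·136 + 90/18 + 23/2.8
= 272 + 5 + 8.21
= 285.21 mOsm/kg ≈ 285.2 mOsm/kg
Osmolar gap = measured − calculated = 324 − 285.2 = 38.8 mOsm/kg

38.8 mOsm/kg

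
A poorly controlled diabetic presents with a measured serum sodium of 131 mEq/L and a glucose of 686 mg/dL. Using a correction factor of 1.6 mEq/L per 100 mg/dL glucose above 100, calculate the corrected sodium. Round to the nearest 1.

Corrected Na = measured Na + 1.6 · (glucose − 100)/100
= 131 + 1.6 · (686 − 100)/100
= 131 + 9.4
= 140.4 mEq/L

140 mEq/L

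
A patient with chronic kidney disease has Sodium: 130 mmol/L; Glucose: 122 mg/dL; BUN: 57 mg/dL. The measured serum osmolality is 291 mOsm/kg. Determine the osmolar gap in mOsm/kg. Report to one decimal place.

Calculated osmolality = 2·Na + glucose/18 + BUN/2.8
= 2·130 + 122/18 + 57/2.8
= 260 + 6.78 + 20.36
= 287.14 mOsm/kg ≈ 287.1 mOsm/kg
Osmolar gap = measured − calculated = 291 − 287.1 = 3.9 mOsm/kg

3.9 mOsm/kg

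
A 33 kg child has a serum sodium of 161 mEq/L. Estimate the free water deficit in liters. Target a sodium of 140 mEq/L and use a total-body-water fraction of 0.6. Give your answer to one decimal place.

3.0 L

TBW = 0.6 · 33 = 19.8 L
Free water deficit = TBW · (Na/140 − 1)
= 19.8 · (161/140 − 1)
= 19.8 · 0.15
= 2.97 L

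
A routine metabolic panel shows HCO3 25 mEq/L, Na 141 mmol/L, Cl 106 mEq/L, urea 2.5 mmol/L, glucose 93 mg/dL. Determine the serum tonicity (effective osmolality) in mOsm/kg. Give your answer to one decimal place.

Effective osmolality excludes urea (freely permeant across cell membranes):
2·Na + glucose/18
= 2·141 + 93/18
= 282 + 5.17
= 287.17 mOsm/kg

287.2 mOsm/kg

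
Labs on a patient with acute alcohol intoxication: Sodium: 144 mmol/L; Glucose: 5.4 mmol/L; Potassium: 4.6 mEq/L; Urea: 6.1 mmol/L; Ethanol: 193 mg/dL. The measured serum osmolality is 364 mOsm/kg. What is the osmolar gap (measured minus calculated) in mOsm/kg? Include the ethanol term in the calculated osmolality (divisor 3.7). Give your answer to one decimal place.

Calculated osmolality = 2·Na + glucose + urea + ethanol/3.7
= 2·144 + 5.4 + 6.1 + 193/3.7
= 288 + 5.40 + 6.10 + 52.16
= 351.66 mOsm/kg ≈ 351.7 mOsm/kg
Osmolar gap = measured − calculated = 364 − 351.7 = 12.3 mOsm/kg

12.3 mOsm/kg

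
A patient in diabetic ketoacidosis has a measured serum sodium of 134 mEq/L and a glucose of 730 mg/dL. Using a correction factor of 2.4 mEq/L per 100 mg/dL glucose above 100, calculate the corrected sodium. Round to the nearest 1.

149 mEq/L

Corrected Na = measured Na + 2.4 · (glucose − 100)/100
= 134 + 2.4 · (730 − 100)/100
= 134 + 15.1
= 149.1 mEq/L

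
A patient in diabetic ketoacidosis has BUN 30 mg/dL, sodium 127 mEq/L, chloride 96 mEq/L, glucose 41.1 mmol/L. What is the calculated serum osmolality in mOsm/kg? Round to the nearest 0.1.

305.8 mOsm/kg

Calculated osmolality = 2·Na + glucose + BUN/2.8
= 2·127 + 41.1 + 30/2.8
= 254 + 41.10 + 10.71
= 305.81 mOsm/kg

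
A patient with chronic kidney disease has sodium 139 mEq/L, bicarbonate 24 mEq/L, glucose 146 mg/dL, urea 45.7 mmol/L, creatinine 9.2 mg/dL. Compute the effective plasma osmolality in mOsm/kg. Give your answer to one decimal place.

Effective osmolality excludes urea (freely permeant across cell membranes):
2·Na + glucose/18
= 2·139 + 146/18
= 278 + 8.11
= 286.11 mOsm/kg

286.1 mOsm/kg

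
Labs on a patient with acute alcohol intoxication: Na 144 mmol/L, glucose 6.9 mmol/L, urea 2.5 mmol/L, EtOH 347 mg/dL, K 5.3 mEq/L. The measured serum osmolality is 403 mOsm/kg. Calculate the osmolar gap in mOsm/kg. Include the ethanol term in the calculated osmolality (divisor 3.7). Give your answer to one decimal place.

11.8 mOsm/kg

Calculated osmolality = 2·Na + glucose + urea + ethanol/3.7
= 2·144 + 6.9 + 2.5 + 347/3.7
= 288 + 6.90 + 2.50 + 93.78
= 391.18 mOsm/kg ≈ 391.2 mOsm/kg
Osmolar gap = measured − calculated = 403 − 391.2 = 11.8 mOsm/kg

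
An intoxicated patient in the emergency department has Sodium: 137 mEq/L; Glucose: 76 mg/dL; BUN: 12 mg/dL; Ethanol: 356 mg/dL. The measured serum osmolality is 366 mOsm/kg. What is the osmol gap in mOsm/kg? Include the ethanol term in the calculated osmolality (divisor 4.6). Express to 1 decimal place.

Calculated osmolality = 2·Na + glucose/18 + BUN/2.8 + ethanol/4.6
= 2·137 + 76/18 + 12/2.8 + 356/4.6
= 274 + 4.22 + 4.29 + 77.39
= 359.9 mOsm/kg ≈ 359.9 mOsm/kg
Osmolar gap = measured − calculated = 366 − 359.9 = 6.1 mOsm/kg

6.1 mOsm/kg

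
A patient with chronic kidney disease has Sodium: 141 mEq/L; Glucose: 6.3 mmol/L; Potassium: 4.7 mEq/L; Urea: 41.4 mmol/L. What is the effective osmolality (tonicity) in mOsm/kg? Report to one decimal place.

Effective osmolality excludes urea (freely permeant across cell membranes):
2·Na + glucose
= 2·141 + 6.3
= 282 + 6.3
= 288.3 mOsm/kg

288.3 mOsm/kg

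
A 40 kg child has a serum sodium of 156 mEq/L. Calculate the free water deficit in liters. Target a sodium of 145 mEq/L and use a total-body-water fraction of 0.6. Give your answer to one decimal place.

TBW = 0.6 · 40 = 24 L
Free water deficit = TBW · (Na/145 − 1)
= 24 · (156/145 − 1)
= 24 · 0.0759
= 1.82 L

1.8 L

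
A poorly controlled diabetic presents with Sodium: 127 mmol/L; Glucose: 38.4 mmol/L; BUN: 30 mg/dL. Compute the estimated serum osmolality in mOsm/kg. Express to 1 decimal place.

Calculated osmolality = 2·Na + glucose + BUN/2.8
= 2·127 + 38.4 + 30/2.8
= 254 + 38.40 + 10.71
= 303.11 mOsm/kg

303.1 mOsm/kg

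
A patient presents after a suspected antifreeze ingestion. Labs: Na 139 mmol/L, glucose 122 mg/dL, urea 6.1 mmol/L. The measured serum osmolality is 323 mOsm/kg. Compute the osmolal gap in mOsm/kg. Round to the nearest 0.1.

Calculated osmolality = 2·Na + glucose/18 + urea
= 2·139 + 122/18 + 6.1
= 278 + 6.78 + 6.10
= 290.88 mOsm/kg ≈ 290.9 mOsm/kg
Osmolar gap = measured − calculated = 323 − 290.9 = 32.1 mOsm/kg

32.1 mOsm/kg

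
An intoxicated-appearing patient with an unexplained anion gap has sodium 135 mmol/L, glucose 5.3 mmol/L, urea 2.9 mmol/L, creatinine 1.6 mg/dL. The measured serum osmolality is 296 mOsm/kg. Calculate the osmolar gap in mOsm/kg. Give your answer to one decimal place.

Calculated osmolality = 2·Na + glucose + urea
= 2·135 + 5.3 + 2.9
= 270 + 5.30 + 2.90
= 278.2 mOsm/kg ≈ 278.2 mOsm/kg
Osmolar gap = measured − calculated = 296 − 278.2 = 17.8 mOsm/kg

17.8 mOsm/kg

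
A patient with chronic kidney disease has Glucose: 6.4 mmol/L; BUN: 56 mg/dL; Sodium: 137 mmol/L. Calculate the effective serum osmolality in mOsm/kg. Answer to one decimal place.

280.4 mOsm/kg

Effective osmolality excludes urea (freely permeant across cell membranes):
2·Na + glucose
= 2·137 + 6.4
= 274 + 6.4
= 280.4 mOsm/kg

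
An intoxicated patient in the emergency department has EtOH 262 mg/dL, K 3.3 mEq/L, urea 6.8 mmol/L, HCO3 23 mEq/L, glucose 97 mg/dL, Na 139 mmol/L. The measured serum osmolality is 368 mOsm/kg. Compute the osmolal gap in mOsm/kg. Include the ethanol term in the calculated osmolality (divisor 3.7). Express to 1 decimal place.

7.0 mOsm/kg

Calculated osmolality = 2·Na + glucose/18 + urea + ethanol/3.7
= 2·139 + 97/18 + 6.8 + 262/3.7
= 278 + 5.39 + 6.80 + 70.81
= 361 mOsm/kg ≈ 361.0 mOsm/kg
Osmolar gap = measured − calculated = 368 − 361.0 = 7.0 mOsm/kg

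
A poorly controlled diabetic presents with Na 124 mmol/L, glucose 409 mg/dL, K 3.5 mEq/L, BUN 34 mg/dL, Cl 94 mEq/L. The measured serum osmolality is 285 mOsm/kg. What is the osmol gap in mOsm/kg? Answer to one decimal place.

Calculated osmolality = 2·Na + glucose/18 + BUN/2.8
= 2·124 + 409/18 + 34/2.8
= 248 + 22.72 + 12.14
= 282.86 mOsm/kg ≈ 282.9 mOsm/kg
Osmolar gap = measured − calculated = 285 − 282.9 = 2.1 mOsm/kg

2.1 mOsm/kg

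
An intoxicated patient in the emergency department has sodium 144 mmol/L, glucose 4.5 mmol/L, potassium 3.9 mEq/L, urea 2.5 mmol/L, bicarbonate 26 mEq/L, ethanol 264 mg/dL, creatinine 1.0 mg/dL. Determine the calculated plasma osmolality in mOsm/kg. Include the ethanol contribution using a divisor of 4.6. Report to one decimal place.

352.4 mOsm/kg

Calculated osmolality = 2·Na + glucose + urea + ethanol/4.6
= 2·144 + 4.5 + 2.5 + 264/4.6
= 288 + 4.50 + 2.50 + 57.39
= 352.39 mOsm/kg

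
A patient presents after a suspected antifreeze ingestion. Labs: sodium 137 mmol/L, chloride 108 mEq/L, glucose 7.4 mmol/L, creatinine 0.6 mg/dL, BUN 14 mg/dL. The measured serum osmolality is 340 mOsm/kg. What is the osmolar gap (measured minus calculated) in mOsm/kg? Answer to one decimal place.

53.6 mOsm/kg

Calculated osmolality = 2·Na + glucose + BUN/2.8
= 2·137 + 7.4 + 14/2.8
= 274 + 7.40 + 5
= 286.4 mOsm/kg ≈ 286.4 mOsm/kg
Osmolar gap = measured − calculated = 340 − 286.4 = 53.6 mOsm/kg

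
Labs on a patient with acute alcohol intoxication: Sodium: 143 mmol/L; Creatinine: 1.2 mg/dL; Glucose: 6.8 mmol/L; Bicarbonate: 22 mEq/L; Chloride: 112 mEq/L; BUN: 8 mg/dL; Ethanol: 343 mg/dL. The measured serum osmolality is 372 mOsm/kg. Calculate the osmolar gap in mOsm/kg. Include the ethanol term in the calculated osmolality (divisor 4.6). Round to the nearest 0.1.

Calculated osmolality = 2·Na + glucose + BUN/2.8 + ethanol/4.6
= 2·143 + 6.8 + 8/2.8 + 343/4.6
= 286 + 6.80 + 2.86 + 74.57
= 370.23 mOsm/kg ≈ 370.2 mOsm/kg
Osmolar gap = measured − calculated = 372 − 370.2 = 1.8 mOsm/kg

1.8 mOsm/kg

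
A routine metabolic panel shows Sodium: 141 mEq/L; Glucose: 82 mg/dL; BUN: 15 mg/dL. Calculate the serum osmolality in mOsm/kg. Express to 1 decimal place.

Calculated osmolality = 2·Na + glucose/18 + BUN/2.8
= 2·141 + 82/18 + 15/2.8
= 282 + 4.56 + 5.36
= 291.92 mOsm/kg

291.9 mOsm/kg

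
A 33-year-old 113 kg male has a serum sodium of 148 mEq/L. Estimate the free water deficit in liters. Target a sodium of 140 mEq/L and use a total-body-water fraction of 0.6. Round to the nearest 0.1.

TBW = 0.6 · 113 = 67.8 L
Free water deficit = TBW · (Na/140 − 1)
= 67.8 · (148/140 − 1)
= 67.8 · 0.0571
= 3.87 L

3.9 L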